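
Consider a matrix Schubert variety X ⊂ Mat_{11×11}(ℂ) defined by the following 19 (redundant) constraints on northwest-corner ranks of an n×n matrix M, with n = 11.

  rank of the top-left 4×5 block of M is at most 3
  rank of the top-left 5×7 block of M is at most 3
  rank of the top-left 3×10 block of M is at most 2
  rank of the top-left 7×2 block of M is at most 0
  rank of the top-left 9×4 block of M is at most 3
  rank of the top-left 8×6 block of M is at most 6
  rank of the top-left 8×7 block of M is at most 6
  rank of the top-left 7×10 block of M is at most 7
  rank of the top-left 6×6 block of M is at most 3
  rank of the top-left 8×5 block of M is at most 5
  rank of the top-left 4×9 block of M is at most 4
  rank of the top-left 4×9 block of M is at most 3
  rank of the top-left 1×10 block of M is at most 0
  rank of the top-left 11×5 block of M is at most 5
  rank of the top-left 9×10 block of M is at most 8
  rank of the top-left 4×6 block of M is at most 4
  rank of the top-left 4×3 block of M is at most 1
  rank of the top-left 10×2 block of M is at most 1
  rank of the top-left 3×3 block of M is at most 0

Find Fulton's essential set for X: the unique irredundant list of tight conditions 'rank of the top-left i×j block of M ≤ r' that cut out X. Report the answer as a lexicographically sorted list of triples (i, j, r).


The tightest implied rank at each (i,j), from the 19 conditions:

  0 0 0 0 0 0 0 0 0 0 1
  0 0 0 1 1 1 1 1 1 1 2
  0 0 0 1 2 2 2 2 2 2 3
  0 0 1 2 3 3 3 3 3 3 4
  0 0 1 2 3 3 3 4 4 4 5
  0 0 1 2 3 3 4 5 5 5 6
  0 0 1 2 3 4 5 6 6 6 7
  1 1 2 3 4 5 6 7 7 7 8
  1 1 2 3 4 5 6 7 8 8 9
  1 1 2 3 4 5 6 7 8 9 10
  1 2 3 4 5 6 7 8 9 10 11

second differences of R give the permutation w = (11, 4, 5, 3, 8, 7, 6, 1, 9, 10, 2).

Rothe diagram D(w) (29 cells), 6 SE-corners (essential conditions):

[(1, 10, 0), (3, 3, 0), (5, 7, 3), (6, 6, 3), (7, 2, 0), (10, 2, 1)]


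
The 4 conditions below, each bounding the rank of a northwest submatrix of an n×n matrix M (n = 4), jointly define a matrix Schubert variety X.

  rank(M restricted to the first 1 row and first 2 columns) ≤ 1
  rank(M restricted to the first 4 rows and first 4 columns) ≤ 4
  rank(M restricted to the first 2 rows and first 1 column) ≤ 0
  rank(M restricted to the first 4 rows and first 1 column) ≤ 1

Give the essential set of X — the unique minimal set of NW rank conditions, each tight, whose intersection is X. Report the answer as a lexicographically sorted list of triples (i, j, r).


Rank table r_w(4×4) implied by the 4 constraints:

  row 1: 0 1 1 1
  row 2: 0 1 2 2
  row 3: 1 2 3 3
  row 4: 1 2 3 4

reading off 1-entries of Δ²R: w = (2, 3, 1, 4).

|D(w)|=2, |Ess(w)|=1:

[(2, 1, 0)]


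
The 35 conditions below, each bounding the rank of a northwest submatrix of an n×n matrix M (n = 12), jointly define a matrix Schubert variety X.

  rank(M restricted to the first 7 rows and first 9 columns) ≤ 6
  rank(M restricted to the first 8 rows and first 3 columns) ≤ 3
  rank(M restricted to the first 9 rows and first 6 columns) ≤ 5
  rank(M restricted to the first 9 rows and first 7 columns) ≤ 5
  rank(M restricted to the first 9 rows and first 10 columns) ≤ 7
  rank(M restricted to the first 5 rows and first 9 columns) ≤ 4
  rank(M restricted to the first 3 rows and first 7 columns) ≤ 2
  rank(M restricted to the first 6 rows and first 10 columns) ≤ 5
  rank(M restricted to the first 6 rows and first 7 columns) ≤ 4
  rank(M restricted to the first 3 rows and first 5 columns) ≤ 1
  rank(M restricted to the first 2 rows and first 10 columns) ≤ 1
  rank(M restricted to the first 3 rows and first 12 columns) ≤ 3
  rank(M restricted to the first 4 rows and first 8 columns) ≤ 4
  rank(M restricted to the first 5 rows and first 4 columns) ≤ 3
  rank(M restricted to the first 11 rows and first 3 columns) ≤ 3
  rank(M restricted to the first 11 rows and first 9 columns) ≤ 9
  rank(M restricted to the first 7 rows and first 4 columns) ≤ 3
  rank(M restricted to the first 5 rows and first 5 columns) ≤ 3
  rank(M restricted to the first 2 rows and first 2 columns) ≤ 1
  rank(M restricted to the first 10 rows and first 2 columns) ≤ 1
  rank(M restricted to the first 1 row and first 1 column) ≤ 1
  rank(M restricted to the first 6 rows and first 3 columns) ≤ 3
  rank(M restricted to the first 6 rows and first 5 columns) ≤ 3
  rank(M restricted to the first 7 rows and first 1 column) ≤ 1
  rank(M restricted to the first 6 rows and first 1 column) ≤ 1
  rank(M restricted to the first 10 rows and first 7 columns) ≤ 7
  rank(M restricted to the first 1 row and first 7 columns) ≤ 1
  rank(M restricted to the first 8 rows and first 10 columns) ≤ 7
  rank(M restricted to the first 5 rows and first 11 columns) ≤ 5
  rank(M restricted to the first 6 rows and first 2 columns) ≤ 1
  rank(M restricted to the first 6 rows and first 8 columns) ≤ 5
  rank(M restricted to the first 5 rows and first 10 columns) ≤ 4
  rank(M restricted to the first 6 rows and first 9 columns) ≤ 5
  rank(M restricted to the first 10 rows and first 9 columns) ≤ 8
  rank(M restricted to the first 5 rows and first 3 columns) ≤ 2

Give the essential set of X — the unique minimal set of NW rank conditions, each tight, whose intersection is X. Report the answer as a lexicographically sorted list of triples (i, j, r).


Recovering R(i,j) via the rank-extension bound from the 35 conditions:

  R[1]: 1 | 1 | 1 | 1 | 1 | 1 | 1 | 1 | 1 | 1 | 1 | 1
  R[2]: 1 | 1 | 1 | 1 | 1 | 1 | 1 | 1 | 1 | 1 | 2 | 2
  R[3]: 1 | 1 | 1 | 1 | 1 | 2 | 2 | 2 | 2 | 2 | 3 | 3
  R[4]: 1 | 1 | 2 | 2 | 2 | 3 | 3 | 3 | 3 | 3 | 4 | 4
  R[5]: 1 | 1 | 2 | 3 | 3 | 4 | 4 | 4 | 4 | 4 | 5 | 5
  R[6]: 1 | 1 | 2 | 3 | 3 | 4 | 4 | 5 | 5 | 5 | 6 | 6
  R[7]: 1 | 1 | 2 | 3 | 4 | 5 | 5 | 6 | 6 | 6 | 7 | 7
  R[8]: 1 | 1 | 2 | 3 | 4 | 5 | 5 | 6 | 7 | 7 | 8 | 8
  R[9]: 1 | 1 | 2 | 3 | 4 | 5 | 5 | 6 | 7 | 7 | 8 | 9
  R[10]: 1 | 1 | 2 | 3 | 4 | 5 | 6 | 7 | 8 | 8 | 9 | 10
  R[11]: 1 | 2 | 3 | 4 | 5 | 6 | 7 | 8 | 9 | 9 | 10 | 11
  R[12]: 1 | 2 | 3 | 4 | 5 | 6 | 7 | 8 | 9 | 10 | 11 | 12

giving w = (1, 11, 6, 3, 4, 8, 5, 9, 12, 7, 2, 10) via Δ²R.

|D(w)|=25, |Ess(w)|=7:

[(2, 10, 1), (3, 5, 1), (6, 5, 3), (6, 7, 4), (9, 7, 5), (9, 10, 7), (10, 2, 1)]


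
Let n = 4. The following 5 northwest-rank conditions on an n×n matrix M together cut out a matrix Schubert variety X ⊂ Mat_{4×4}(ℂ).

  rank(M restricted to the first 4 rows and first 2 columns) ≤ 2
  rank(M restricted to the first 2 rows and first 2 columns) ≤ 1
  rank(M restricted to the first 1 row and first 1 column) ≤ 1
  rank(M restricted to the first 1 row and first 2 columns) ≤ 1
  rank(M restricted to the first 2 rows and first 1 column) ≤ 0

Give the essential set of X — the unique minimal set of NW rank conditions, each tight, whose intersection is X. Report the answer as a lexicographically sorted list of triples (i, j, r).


Propagating the 5 rank bounds to every northwest block:

  R[1]: 0 1 1 1
  R[2]: 0 1 2 2
  R[3]: 1 2 3 3
  R[4]: 1 2 3 4

giving w = (2, 3, 1, 4) via Δ²R.

Fulton essential set (1 of the 2 Rothe cells):

[(2, 1, 0)]


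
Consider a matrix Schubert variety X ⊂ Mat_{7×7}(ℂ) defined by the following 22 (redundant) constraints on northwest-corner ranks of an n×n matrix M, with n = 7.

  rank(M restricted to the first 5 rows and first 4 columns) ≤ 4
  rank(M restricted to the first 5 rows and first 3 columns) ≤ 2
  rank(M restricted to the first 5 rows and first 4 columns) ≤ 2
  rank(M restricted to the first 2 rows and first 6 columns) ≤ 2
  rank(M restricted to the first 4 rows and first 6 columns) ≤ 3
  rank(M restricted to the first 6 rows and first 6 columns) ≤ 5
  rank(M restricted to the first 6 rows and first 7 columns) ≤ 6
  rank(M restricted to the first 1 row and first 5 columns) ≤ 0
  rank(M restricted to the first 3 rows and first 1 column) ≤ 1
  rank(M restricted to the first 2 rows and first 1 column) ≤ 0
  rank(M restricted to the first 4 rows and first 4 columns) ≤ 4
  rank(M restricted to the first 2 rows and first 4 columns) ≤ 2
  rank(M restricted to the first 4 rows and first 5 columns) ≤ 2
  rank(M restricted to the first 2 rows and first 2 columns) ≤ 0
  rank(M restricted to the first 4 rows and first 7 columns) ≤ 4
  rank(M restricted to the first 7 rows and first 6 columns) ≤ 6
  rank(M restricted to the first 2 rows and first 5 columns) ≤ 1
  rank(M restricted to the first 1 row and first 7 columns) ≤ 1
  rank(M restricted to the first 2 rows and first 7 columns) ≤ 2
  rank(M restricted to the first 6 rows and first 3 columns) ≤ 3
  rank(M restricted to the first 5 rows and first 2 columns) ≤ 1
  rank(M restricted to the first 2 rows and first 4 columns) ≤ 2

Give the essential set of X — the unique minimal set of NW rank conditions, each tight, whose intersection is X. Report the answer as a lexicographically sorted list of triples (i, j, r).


Propagating the 22 rank bounds to every northwest block:

  0 0 0 0 0 1 1
  0 0 1 1 1 2 2
  1 1 2 2 2 3 3
  1 1 2 2 2 3 4
  1 1 2 2 3 4 5
  1 2 3 3 4 5 6
  1 2 3 4 5 6 7

hence w(1..7) = (6, 3, 1, 7, 5, 2, 4).

Fulton essential set (5 of the 12 Rothe cells):

[(1, 5, 0), (2, 2, 0), (4, 5, 2), (5, 2, 1), (5, 4, 2)]


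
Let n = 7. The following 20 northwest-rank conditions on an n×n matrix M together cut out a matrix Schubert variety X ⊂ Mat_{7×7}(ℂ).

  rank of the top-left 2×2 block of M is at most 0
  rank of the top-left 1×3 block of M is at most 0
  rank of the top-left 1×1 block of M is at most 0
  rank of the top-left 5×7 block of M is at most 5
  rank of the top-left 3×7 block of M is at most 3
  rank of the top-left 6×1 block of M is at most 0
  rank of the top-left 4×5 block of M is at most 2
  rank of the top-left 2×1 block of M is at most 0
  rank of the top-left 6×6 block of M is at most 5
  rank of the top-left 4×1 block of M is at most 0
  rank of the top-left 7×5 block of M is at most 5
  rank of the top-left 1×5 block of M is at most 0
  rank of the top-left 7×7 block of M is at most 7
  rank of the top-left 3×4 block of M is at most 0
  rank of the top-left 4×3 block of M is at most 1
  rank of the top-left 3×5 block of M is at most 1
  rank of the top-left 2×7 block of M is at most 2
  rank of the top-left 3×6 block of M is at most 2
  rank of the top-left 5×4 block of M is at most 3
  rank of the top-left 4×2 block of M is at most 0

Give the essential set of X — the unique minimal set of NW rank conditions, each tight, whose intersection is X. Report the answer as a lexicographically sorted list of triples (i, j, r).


Propagating the 20 rank bounds to every northwest block:

  R[1]: 0, 0, 0, 0, 0, 1, 1
  R[2]: 0, 0, 0, 0, 1, 2, 2
  R[3]: 0, 0, 0, 0, 1, 2, 3
  R[4]: 0, 0, 1, 1, 2, 3, 4
  R[5]: 0, 1, 2, 2, 3, 4, 5
  R[6]: 0, 1, 2, 3, 4, 5, 6
  R[7]: 1, 2, 3, 4, 5, 6, 7

reading off 1-entries of Δ²R: w = (6, 5, 7, 3, 2, 4, 1).

Fulton essential set (4 of the 17 Rothe cells):

[(1, 5, 0), (3, 4, 0), (4, 2, 0), (6, 1, 0)]


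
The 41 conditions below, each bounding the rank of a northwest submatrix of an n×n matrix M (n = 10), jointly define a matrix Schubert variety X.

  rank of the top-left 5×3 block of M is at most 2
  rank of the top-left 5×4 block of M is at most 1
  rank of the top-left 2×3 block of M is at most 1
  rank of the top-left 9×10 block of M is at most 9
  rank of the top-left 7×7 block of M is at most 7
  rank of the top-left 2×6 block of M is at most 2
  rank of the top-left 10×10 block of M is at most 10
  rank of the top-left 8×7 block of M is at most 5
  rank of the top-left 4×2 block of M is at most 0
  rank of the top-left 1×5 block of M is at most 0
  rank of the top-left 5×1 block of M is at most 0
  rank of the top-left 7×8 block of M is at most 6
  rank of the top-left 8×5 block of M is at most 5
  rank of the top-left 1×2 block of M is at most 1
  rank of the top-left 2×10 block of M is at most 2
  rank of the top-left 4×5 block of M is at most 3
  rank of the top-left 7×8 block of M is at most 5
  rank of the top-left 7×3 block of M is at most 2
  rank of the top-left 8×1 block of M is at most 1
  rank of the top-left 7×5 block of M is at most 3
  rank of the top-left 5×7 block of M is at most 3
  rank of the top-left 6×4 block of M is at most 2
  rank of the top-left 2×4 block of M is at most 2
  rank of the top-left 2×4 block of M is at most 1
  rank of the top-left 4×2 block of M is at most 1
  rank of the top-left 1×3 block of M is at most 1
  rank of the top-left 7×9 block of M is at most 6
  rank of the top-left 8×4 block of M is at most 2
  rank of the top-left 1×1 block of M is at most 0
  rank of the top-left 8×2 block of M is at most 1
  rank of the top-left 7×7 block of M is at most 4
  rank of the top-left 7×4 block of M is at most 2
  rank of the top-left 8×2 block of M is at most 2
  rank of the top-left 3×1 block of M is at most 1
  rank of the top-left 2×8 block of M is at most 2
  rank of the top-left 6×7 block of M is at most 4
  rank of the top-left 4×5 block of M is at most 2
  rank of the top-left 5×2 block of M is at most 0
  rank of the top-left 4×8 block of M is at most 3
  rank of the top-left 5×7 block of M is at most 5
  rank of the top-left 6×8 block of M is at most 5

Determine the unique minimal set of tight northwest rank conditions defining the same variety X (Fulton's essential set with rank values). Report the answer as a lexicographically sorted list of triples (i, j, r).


Propagating the 41 rank bounds to every northwest block:

  R[1]: 0  0  0  0  0  1  1  1  1  1
  R[2]: 0  0  1  1  1  2  2  2  2  2
  R[3]: 0  0  1  1  2  3  3  3  3  3
  R[4]: 0  0  1  1  2  3  3  3  4  4
  R[5]: 0  0  1  1  2  3  3  4  5  5
  R[6]: 1  1  2  2  3  4  4  5  6  6
  R[7]: 1  1  2  2  3  4  4  5  6  7
  R[8]: 1  1  2  2  3  4  5  6  7  8
  R[9]: 1  2  3  3  4  5  6  7  8  9
  R[10]: 1  2  3  4  5  6  7  8  9  10

the unique w with this rank table is (6, 3, 5, 9, 8, 1, 10, 7, 2, 4).

|D(w)|=24, |Ess(w)|=8:

[(1, 5, 0), (4, 8, 3), (5, 2, 0), (5, 4, 1), (5, 7, 3), (7, 7, 4), (8, 2, 1), (8, 4, 2)]


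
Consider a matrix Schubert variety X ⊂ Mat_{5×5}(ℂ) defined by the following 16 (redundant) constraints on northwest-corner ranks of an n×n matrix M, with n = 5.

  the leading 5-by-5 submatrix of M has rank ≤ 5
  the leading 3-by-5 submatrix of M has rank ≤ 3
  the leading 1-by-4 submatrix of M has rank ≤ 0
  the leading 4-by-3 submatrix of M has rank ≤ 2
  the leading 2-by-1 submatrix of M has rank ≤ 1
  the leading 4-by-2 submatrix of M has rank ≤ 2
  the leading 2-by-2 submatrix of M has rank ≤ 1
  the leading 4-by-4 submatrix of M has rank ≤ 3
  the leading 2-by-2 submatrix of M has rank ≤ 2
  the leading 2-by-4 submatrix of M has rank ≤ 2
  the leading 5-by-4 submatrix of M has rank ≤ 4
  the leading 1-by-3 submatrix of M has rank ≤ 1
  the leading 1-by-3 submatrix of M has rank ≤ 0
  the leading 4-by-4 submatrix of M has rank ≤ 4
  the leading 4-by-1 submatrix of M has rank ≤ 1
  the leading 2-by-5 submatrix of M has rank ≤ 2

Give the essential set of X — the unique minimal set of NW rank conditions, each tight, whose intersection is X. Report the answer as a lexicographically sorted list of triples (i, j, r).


Reconstructing r_w from the 16 given conditions:

  R[1]: 0  0  0  0  1
  R[2]: 1  1  1  1  2
  R[3]: 1  2  2  2  3
  R[4]: 1  2  2  3  4
  R[5]: 1  2  3  4  5

so w = (5, 1, 2, 4, 3).

D(w) has 5 cells with 2 SE-corners; essential set:

[(1, 4, 0), (4, 3, 2)]


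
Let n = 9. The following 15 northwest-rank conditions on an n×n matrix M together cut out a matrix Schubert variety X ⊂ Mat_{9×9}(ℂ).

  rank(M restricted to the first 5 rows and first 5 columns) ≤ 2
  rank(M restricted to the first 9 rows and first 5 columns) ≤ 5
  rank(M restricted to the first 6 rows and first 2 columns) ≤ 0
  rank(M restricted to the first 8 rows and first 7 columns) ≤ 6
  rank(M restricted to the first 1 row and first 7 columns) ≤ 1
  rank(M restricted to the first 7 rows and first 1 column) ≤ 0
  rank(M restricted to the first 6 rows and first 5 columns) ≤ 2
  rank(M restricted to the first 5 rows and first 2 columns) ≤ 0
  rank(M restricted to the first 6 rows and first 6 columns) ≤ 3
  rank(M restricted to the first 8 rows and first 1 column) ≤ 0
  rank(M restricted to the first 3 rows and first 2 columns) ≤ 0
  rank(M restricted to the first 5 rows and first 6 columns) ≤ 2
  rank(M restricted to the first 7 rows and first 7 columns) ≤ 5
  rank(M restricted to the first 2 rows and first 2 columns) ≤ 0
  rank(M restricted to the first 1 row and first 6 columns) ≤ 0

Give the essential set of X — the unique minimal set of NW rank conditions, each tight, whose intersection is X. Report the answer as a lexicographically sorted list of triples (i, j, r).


The tightest implied rank at each (i,j), from the 15 conditions:

  i=1: 0 | 0 | 0 | 0 | 0 | 0 | 1 | 1 | 1
  i=2: 0 | 0 | 1 | 1 | 1 | 1 | 2 | 2 | 2
  i=3: 0 | 0 | 1 | 2 | 2 | 2 | 3 | 3 | 3
  i=4: 0 | 0 | 1 | 2 | 2 | 2 | 3 | 4 | 4
  i=5: 0 | 0 | 1 | 2 | 2 | 2 | 3 | 4 | 5
  i=6: 0 | 0 | 1 | 2 | 2 | 3 | 4 | 5 | 6
  i=7: 0 | 1 | 2 | 3 | 3 | 4 | 5 | 6 | 7
  i=8: 0 | 1 | 2 | 3 | 4 | 5 | 6 | 7 | 8
  i=9: 1 | 2 | 3 | 4 | 5 | 6 | 7 | 8 | 9

hence w(1..9) = (7, 3, 4, 8, 9, 6, 2, 5, 1).

Rothe diagram D(w) (23 cells), 5 SE-corners (essential conditions):

[(1, 6, 0), (5, 6, 2), (6, 2, 0), (6, 5, 2), (8, 1, 0)]


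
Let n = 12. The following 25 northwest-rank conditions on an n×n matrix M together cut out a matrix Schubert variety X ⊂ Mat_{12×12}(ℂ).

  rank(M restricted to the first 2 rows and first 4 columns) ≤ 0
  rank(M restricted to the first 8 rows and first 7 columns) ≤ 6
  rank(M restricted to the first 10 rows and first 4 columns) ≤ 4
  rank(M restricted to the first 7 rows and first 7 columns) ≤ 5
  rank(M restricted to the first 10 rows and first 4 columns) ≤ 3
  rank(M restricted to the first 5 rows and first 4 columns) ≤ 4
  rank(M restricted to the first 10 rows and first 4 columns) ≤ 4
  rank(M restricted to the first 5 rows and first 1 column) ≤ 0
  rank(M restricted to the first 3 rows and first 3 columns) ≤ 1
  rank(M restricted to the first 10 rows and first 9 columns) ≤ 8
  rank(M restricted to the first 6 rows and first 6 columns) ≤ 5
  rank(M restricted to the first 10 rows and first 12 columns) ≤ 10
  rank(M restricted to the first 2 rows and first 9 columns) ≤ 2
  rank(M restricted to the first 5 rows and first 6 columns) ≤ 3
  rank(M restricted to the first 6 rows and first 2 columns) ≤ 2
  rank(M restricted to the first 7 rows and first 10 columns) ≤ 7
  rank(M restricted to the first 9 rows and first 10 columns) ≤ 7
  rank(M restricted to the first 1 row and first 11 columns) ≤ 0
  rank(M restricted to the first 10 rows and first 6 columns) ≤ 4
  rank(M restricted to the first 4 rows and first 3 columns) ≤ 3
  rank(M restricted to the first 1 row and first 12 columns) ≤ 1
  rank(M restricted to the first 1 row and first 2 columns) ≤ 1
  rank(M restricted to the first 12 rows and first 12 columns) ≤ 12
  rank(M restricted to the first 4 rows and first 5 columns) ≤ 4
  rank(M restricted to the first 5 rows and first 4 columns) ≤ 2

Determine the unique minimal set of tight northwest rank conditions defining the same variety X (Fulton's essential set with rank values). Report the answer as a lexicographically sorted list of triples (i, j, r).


Propagating the 25 rank bounds to every northwest block:

  row 1: 0 0 0 0 0 0 0 0 0 0 0 1
  row 2: 0 0 0 0 1 1 1 1 1 1 1 2
  row 3: 0 1 1 1 2 2 2 2 2 2 2 3
  row 4: 0 1 2 2 3 3 3 3 3 3 3 4
  row 5: 0 1 2 2 3 3 4 4 4 4 4 5
  row 6: 1 2 3 3 4 4 5 5 5 5 5 6
  row 7: 1 2 3 3 4 4 5 6 6 6 6 7
  row 8: 1 2 3 3 4 4 5 6 7 7 7 8
  row 9: 1 2 3 3 4 4 5 6 7 7 8 9
  row 10: 1 2 3 3 4 4 5 6 7 8 9 10
  row 11: 1 2 3 4 5 5 6 7 8 9 10 11
  row 12: 1 2 3 4 5 6 7 8 9 10 11 12

so w = (12, 5, 2, 3, 7, 1, 8, 9, 11, 10, 4, 6).

Rothe diagram D(w) (29 cells), 8 SE-corners (essential conditions):

[(1, 11, 0), (2, 4, 0), (5, 1, 0), (5, 4, 2), (5, 6, 3), (9, 10, 7), (10, 4, 3), (10, 6, 4)]


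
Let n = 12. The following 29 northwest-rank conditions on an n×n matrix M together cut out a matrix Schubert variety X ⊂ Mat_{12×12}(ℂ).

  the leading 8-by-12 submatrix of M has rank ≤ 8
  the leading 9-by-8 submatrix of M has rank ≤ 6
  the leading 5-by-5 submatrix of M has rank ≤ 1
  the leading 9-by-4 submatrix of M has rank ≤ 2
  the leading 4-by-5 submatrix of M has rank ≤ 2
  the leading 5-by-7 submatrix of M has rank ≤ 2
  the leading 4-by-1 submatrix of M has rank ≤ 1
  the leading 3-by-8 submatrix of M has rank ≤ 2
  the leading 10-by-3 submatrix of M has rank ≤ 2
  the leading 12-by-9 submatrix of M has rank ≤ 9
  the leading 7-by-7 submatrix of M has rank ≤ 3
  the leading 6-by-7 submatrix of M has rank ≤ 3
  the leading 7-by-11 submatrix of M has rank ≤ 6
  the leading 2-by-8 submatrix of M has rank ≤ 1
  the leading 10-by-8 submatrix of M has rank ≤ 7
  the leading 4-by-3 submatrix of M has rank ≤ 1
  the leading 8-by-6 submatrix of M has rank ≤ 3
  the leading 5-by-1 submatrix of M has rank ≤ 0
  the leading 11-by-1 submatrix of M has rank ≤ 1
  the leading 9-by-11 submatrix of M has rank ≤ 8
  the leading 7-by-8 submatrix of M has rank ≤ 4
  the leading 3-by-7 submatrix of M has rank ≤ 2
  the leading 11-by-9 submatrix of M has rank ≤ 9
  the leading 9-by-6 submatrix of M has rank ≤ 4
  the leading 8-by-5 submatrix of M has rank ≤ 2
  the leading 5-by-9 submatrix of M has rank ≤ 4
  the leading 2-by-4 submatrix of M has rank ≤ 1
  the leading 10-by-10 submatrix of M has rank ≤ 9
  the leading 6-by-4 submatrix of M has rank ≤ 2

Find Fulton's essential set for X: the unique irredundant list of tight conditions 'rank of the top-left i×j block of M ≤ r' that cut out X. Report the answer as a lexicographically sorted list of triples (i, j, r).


Reconstructing r_w from the 29 given conditions:

  i=1: 0  1  1  1  1  1  1  1  1  1  1  1
  i=2: 0  1  1  1  1  1  1  1  2  2  2  2
  i=3: 0  1  1  1  1  2  2  2  3  3  3  3
  i=4: 0  1  1  1  1  2  2  3  4  4  4  4
  i=5: 0  1  1  1  1  2  2  3  4  5  5  5
  i=6: 1  2  2  2  2  3  3  4  5  6  6  6
  i=7: 1  2  2  2  2  3  3  4  5  6  6  7
  i=8: 1  2  2  2  2  3  4  5  6  7  7  8
  i=9: 1  2  2  2  3  4  5  6  7  8  8  9
  i=10: 1  2  2  3  4  5  6  7  8  9  9  10
  i=11: 1  2  3  4  5  6  7  8  9  10  10  11
  i=12: 1  2  3  4  5  6  7  8  9  10  11  12

reading off 1-entries of Δ²R: w = (2, 9, 6, 8, 10, 1, 12, 7, 5, 4, 3, 11).

ℓ(w)=33; the 9 essential cells (i,j,r):

[(2, 8, 1), (5, 1, 0), (5, 5, 1), (5, 7, 2), (7, 7, 3), (7, 11, 6), (8, 5, 2), (9, 4, 2), (10, 3, 2)]


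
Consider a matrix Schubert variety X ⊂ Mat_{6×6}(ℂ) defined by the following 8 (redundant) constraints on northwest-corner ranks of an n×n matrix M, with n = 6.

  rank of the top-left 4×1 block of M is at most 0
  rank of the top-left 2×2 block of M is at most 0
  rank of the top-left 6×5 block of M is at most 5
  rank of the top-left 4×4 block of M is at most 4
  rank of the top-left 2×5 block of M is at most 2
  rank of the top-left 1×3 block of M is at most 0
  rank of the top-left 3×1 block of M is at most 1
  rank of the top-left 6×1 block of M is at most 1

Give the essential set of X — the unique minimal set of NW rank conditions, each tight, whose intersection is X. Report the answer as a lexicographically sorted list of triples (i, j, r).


Reconstructing r_w from the 8 given conditions:

  i=1: 0  0  0  1  1  1
  i=2: 0  0  1  2  2  2
  i=3: 0  1  2  3  3  3
  i=4: 0  1  2  3  4  4
  i=5: 1  2  3  4  5  5
  i=6: 1  2  3  4  5  6

so w = (4, 3, 2, 5, 1, 6).

Fulton essential set (3 of the 7 Rothe cells):

[(1, 3, 0), (2, 2, 0), (4, 1, 0)]


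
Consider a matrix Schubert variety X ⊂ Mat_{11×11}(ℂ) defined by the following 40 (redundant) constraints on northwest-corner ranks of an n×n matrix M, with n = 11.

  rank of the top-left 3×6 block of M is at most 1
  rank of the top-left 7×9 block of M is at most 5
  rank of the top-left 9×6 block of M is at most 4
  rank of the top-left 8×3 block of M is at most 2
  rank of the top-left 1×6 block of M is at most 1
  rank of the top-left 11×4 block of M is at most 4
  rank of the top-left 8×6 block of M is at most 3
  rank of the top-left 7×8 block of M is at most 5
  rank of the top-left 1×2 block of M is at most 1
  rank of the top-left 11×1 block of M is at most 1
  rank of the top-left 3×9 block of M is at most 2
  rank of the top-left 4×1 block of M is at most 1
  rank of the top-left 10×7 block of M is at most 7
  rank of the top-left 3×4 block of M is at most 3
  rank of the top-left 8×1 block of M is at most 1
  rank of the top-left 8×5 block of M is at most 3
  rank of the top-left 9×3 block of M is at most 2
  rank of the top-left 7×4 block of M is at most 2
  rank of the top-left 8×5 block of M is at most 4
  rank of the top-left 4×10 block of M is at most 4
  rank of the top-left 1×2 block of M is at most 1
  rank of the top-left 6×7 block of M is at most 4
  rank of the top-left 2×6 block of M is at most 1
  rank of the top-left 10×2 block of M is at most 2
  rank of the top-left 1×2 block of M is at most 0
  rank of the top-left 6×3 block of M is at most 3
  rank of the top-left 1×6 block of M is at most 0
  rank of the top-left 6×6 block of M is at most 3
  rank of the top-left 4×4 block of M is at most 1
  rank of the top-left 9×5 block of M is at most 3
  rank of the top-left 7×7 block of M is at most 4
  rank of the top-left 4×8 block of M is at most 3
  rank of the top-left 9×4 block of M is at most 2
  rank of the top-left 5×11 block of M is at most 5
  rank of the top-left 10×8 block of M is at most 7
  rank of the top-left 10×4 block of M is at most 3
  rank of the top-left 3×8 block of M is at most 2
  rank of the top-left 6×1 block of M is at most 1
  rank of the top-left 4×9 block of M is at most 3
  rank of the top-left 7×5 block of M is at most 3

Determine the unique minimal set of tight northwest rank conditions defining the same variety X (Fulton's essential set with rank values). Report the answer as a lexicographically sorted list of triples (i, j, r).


Propagating the 40 rank bounds to every northwest block:

  row 1: 0 | 0 | 0 | 0 | 0 | 0 | 1 | 1 | 1 | 1 | 1
  row 2: 1 | 1 | 1 | 1 | 1 | 1 | 2 | 2 | 2 | 2 | 2
  row 3: 1 | 1 | 1 | 1 | 1 | 1 | 2 | 2 | 2 | 3 | 3
  row 4: 1 | 1 | 1 | 1 | 2 | 2 | 3 | 3 | 3 | 4 | 4
  row 5: 1 | 2 | 2 | 2 | 3 | 3 | 4 | 4 | 4 | 5 | 5
  row 6: 1 | 2 | 2 | 2 | 3 | 3 | 4 | 5 | 5 | 6 | 6
  row 7: 1 | 2 | 2 | 2 | 3 | 3 | 4 | 5 | 5 | 6 | 7
  row 8: 1 | 2 | 2 | 2 | 3 | 3 | 4 | 5 | 6 | 7 | 8
  row 9: 1 | 2 | 2 | 2 | 3 | 4 | 5 | 6 | 7 | 8 | 9
  row 10: 1 | 2 | 3 | 3 | 4 | 5 | 6 | 7 | 8 | 9 | 10
  row 11: 1 | 2 | 3 | 4 | 5 | 6 | 7 | 8 | 9 | 10 | 11

the unique w with this rank table is (7, 1, 10, 5, 2, 8, 11, 9, 6, 3, 4).

|D(w)|=28, |Ess(w)|=7:

[(1, 6, 0), (3, 6, 1), (3, 9, 2), (4, 4, 1), (7, 9, 5), (8, 6, 3), (9, 4, 2)]


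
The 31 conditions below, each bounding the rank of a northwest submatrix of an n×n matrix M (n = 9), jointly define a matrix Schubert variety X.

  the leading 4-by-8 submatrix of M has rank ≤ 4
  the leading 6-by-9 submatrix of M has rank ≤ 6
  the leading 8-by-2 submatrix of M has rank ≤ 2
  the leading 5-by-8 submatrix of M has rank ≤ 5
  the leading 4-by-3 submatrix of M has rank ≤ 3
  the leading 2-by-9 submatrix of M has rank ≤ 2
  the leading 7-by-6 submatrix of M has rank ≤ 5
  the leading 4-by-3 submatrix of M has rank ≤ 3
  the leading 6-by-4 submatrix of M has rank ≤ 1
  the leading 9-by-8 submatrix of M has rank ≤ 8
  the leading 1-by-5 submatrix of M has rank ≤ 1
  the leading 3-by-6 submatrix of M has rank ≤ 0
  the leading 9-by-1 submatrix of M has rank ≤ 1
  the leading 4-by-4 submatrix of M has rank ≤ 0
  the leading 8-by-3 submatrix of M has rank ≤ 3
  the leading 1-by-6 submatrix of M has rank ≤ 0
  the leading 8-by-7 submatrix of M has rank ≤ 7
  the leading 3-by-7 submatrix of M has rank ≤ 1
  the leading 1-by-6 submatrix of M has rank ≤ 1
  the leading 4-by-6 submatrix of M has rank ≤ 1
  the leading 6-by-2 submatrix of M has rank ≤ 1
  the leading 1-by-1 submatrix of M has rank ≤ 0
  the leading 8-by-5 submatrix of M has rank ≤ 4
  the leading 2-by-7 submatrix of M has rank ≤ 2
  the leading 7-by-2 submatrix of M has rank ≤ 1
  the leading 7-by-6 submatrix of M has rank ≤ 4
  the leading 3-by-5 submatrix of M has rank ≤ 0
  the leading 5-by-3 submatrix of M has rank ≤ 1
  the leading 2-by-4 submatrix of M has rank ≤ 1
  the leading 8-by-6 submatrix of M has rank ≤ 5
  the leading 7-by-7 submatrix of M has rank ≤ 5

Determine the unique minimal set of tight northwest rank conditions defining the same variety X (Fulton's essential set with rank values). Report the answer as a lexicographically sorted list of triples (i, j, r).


Recovering R(i,j) via the rank-extension bound from the 31 conditions:

  R[1]: 0, 0, 0, 0, 0, 0, 1, 1, 1
  R[2]: 0, 0, 0, 0, 0, 0, 1, 2, 2
  R[3]: 0, 0, 0, 0, 0, 0, 1, 2, 3
  R[4]: 0, 0, 0, 0, 1, 1, 2, 3, 4
  R[5]: 1, 1, 1, 1, 2, 2, 3, 4, 5
  R[6]: 1, 1, 1, 1, 2, 3, 4, 5, 6
  R[7]: 1, 1, 2, 2, 3, 4, 5, 6, 7
  R[8]: 1, 2, 3, 3, 4, 5, 6, 7, 8
  R[9]: 1, 2, 3, 4, 5, 6, 7, 8, 9

hence w(1..9) = (7, 8, 9, 5, 1, 6, 3, 2, 4).

ℓ(w)=26; the 4 essential cells (i,j,r):

[(3, 6, 0), (4, 4, 0), (6, 4, 1), (7, 2, 1)]


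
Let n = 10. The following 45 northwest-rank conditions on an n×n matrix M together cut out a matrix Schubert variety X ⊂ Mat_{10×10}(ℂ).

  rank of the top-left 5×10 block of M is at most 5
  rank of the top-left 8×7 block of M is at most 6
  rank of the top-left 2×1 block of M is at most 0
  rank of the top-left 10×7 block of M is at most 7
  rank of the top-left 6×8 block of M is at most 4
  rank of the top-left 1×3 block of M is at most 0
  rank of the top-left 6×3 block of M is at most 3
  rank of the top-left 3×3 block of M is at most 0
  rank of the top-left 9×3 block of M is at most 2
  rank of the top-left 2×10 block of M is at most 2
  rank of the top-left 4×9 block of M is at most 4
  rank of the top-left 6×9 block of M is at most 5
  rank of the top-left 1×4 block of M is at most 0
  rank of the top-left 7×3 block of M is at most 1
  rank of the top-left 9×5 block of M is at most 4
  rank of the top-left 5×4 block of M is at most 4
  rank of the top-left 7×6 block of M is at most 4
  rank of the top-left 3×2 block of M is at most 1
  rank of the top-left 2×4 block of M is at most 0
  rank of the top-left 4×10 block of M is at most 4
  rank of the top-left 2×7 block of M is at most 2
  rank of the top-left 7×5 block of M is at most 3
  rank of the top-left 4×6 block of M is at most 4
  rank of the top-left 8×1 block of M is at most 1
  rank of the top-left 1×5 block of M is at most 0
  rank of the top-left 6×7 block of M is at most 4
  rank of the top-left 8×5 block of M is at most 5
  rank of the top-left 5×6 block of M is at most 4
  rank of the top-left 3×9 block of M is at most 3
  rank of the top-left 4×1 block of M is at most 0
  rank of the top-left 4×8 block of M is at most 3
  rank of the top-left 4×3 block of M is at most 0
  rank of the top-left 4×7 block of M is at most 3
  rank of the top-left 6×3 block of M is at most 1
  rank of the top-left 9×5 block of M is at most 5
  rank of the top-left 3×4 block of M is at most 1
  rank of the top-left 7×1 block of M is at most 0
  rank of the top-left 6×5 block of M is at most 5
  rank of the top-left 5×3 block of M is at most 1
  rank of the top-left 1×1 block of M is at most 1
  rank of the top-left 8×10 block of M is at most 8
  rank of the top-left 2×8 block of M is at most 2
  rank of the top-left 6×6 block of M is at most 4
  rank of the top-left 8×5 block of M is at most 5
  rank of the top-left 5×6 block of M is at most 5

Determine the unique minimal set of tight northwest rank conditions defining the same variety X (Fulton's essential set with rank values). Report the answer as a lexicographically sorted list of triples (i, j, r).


Reconstructing r_w from the 45 given conditions:

  row 1: 0, 0, 0, 0, 0, 1, 1, 1, 1, 1
  row 2: 0, 0, 0, 0, 1, 2, 2, 2, 2, 2
  row 3: 0, 0, 0, 1, 2, 3, 3, 3, 3, 3
  row 4: 0, 0, 0, 1, 2, 3, 3, 3, 4, 4
  row 5: 0, 1, 1, 2, 3, 4, 4, 4, 5, 5
  row 6: 0, 1, 1, 2, 3, 4, 4, 4, 5, 6
  row 7: 0, 1, 1, 2, 3, 4, 5, 5, 6, 7
  row 8: 1, 2, 2, 3, 4, 5, 6, 6, 7, 8
  row 9: 1, 2, 2, 3, 4, 5, 6, 7, 8, 9
  row 10: 1, 2, 3, 4, 5, 6, 7, 8, 9, 10

hence w(1..10) = (6, 5, 4, 9, 2, 10, 7, 1, 8, 3).

|D(w)|=25, |Ess(w)|=8:

[(1, 5, 0), (2, 4, 0), (4, 3, 0), (4, 8, 3), (6, 8, 4), (7, 1, 0), (7, 3, 1), (9, 3, 2)]


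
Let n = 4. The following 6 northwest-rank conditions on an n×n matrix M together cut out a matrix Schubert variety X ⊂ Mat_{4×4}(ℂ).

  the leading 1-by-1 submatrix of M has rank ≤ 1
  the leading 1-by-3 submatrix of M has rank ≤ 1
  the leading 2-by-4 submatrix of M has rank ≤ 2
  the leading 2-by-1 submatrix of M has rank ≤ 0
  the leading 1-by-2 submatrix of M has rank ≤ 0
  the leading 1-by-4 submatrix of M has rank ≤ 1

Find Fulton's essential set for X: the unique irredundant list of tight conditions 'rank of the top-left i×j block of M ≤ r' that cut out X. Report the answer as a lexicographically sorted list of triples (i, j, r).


Rank table r_w(4×4) implied by the 6 constraints:

  row 1: 0, 0, 1, 1
  row 2: 0, 1, 2, 2
  row 3: 1, 2, 3, 3
  row 4: 1, 2, 3, 4

giving w = (3, 2, 1, 4) via Δ²R.

D(w) has 3 cells with 2 SE-corners; essential set:

[(1, 2, 0), (2, 1, 0)]


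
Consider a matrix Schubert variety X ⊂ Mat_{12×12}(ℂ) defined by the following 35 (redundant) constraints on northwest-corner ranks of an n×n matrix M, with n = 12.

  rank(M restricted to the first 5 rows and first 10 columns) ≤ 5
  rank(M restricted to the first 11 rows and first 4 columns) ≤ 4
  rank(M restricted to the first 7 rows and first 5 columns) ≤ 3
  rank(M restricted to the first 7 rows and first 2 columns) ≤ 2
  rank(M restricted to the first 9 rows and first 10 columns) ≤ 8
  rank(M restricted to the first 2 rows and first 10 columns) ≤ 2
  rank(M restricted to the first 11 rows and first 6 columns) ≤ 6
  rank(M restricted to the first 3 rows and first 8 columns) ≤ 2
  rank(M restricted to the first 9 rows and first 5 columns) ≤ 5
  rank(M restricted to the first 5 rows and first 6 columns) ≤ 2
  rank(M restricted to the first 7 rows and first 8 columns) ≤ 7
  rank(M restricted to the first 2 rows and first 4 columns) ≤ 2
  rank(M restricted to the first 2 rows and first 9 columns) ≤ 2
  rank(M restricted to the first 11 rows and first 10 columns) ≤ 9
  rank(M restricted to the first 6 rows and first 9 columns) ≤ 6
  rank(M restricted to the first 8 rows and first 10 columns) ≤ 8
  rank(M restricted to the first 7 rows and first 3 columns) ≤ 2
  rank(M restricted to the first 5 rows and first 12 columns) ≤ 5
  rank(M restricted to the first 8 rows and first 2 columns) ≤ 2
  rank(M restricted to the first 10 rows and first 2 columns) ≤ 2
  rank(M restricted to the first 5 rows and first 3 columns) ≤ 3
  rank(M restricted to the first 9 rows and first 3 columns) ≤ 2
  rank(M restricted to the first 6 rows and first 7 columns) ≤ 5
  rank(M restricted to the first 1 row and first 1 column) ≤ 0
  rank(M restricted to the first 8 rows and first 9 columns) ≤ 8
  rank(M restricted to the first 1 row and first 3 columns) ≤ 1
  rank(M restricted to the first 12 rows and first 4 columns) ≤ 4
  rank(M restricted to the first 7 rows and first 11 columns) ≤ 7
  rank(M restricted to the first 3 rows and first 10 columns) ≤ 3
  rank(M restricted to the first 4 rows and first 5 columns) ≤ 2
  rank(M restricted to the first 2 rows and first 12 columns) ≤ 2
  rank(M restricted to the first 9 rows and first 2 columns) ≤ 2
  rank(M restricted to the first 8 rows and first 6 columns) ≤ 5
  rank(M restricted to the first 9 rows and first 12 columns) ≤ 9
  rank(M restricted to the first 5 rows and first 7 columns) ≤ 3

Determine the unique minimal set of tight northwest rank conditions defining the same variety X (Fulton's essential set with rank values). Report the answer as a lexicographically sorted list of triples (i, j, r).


The tightest implied rank at each (i,j), from the 35 conditions:

  i=1: 0 | 1 | 1 | 1 | 1 | 1 | 1 | 1 | 1 | 1 | 1 | 1
  i=2: 1 | 2 | 2 | 2 | 2 | 2 | 2 | 2 | 2 | 2 | 2 | 2
  i=3: 1 | 2 | 2 | 2 | 2 | 2 | 2 | 2 | 3 | 3 | 3 | 3
  i=4: 1 | 2 | 2 | 2 | 2 | 2 | 3 | 3 | 4 | 4 | 4 | 4
  i=5: 1 | 2 | 2 | 2 | 2 | 2 | 3 | 4 | 5 | 5 | 5 | 5
  i=6: 1 | 2 | 2 | 3 | 3 | 3 | 4 | 5 | 6 | 6 | 6 | 6
  i=7: 1 | 2 | 2 | 3 | 3 | 4 | 5 | 6 | 7 | 7 | 7 | 7
  i=8: 1 | 2 | 2 | 3 | 4 | 5 | 6 | 7 | 8 | 8 | 8 | 8
  i=9: 1 | 2 | 2 | 3 | 4 | 5 | 6 | 7 | 8 | 8 | 9 | 9
  i=10: 1 | 2 | 3 | 4 | 5 | 6 | 7 | 8 | 9 | 9 | 10 | 10
  i=11: 1 | 2 | 3 | 4 | 5 | 6 | 7 | 8 | 9 | 9 | 10 | 11
  i=12: 1 | 2 | 3 | 4 | 5 | 6 | 7 | 8 | 9 | 10 | 11 | 12

the unique w with this rank table is (2, 1, 9, 7, 8, 4, 6, 5, 11, 3, 12, 10).

|D(w)|=22, |Ess(w)|=7:

[(1, 1, 0), (3, 8, 2), (5, 6, 2), (7, 5, 3), (9, 3, 2), (9, 10, 8), (11, 10, 9)]


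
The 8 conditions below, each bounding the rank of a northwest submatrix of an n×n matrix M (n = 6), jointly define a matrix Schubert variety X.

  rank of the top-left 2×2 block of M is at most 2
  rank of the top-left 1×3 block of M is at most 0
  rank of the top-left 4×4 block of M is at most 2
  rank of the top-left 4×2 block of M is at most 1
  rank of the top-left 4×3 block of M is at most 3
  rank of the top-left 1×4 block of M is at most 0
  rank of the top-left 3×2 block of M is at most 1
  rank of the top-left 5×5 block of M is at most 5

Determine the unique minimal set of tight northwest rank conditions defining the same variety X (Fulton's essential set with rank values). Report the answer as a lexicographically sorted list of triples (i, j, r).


Recovering R(i,j) via the rank-extension bound from the 8 conditions:

  R[1]: 0, 0, 0, 0, 1, 1
  R[2]: 1, 1, 1, 1, 2, 2
  R[3]: 1, 1, 2, 2, 3, 3
  R[4]: 1, 1, 2, 2, 3, 4
  R[5]: 1, 2, 3, 3, 4, 5
  R[6]: 1, 2, 3, 4, 5, 6

the unique w with this rank table is (5, 1, 3, 6, 2, 4).

Fulton essential set (3 of the 7 Rothe cells):

[(1, 4, 0), (4, 2, 1), (4, 4, 2)]


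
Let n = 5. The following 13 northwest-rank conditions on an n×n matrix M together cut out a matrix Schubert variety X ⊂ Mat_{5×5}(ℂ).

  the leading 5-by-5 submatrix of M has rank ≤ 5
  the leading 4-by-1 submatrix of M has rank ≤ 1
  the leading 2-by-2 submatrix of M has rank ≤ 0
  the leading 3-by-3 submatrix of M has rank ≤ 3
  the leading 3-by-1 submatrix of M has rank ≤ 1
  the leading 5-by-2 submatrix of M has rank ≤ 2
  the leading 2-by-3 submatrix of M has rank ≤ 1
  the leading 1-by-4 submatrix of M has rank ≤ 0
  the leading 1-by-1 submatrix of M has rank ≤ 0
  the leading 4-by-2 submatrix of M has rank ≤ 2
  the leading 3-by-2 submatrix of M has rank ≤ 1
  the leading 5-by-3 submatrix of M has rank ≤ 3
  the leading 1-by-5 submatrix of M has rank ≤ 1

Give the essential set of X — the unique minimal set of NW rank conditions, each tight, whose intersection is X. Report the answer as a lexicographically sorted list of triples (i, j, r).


Computing R[i][j] = min implied NW-rank bound (n=5, 13 conditions):

  row 1: 0 0 0 0 1
  row 2: 0 0 1 1 2
  row 3: 1 1 2 2 3
  row 4: 1 2 3 3 4
  row 5: 1 2 3 4 5

reading off 1-entries of Δ²R: w = (5, 3, 1, 2, 4).

Fulton essential set (2 of the 6 Rothe cells):

[(1, 4, 0), (2, 2, 0)]


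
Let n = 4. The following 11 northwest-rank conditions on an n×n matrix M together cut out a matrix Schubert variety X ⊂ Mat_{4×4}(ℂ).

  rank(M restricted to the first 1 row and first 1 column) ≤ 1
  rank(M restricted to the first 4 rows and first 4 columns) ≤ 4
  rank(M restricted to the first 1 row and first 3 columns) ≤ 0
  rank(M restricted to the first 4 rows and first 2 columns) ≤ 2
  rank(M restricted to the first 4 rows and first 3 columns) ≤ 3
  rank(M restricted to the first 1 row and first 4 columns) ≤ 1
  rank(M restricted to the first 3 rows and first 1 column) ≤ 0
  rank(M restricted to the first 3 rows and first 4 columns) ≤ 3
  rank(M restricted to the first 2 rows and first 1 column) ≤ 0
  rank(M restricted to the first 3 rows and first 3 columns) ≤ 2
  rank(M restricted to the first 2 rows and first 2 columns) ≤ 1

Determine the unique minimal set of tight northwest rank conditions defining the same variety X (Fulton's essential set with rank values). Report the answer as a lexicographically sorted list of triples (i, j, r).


The tightest implied rank at each (i,j), from the 11 conditions:

  i=1: 0, 0, 0, 1
  i=2: 0, 1, 1, 2
  i=3: 0, 1, 2, 3
  i=4: 1, 2, 3, 4

so w = (4, 2, 3, 1).

Fulton essential set (2 of the 5 Rothe cells):

[(1, 3, 0), (3, 1, 0)]
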